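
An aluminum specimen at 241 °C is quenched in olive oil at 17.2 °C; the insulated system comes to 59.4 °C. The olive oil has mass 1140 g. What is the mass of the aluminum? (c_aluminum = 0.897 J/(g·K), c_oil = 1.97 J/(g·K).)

Net heat exchanged in the isolated system is zero:
m×0.897×(59.4 − 241) + 1140×1.97×(59.4 − 17.2) = 0
-162.9 m = -94773
m = -94773/-162.9 ≈ 581.8 g

m ≈ 582 g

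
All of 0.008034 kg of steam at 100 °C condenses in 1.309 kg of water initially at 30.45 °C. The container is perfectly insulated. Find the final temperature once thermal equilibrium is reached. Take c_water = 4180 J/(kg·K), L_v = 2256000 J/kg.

T_f ≈ 34.2 °C

Heat gained plus heat lost sum to zero:
latent heat released on condensation: 0.008034·2256000 = 18125; condensed water 100 °C→T: 33.58(T − 100); original water: 5471.6(T − 30.45)
5505.2 T = 18125 + 3358.2 + 166611 = 188094
T ≈ 34.17 °C (< 100 °C, so full condensation is consistent).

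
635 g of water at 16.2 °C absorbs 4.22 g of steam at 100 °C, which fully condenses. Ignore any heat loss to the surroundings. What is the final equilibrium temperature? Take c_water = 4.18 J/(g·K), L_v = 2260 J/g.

Sum of m c ΔT and latent-heat terms is zero:
condense steam: −4.22×2260 = −9537.2
  condensate cools 100→T: 4.22×4.18×(T − 100) = 17.64(T − 100)
  water warms: 635×4.18×(T − 16.2) = 2654.3(T − 16.2)
2671.9 T = 9537.2 + 1764 + 43000 = 54301
T ≈ 20.32 °C — below 100 °C, confirming all the steam condensed.

T_f ≈ 20.3 °C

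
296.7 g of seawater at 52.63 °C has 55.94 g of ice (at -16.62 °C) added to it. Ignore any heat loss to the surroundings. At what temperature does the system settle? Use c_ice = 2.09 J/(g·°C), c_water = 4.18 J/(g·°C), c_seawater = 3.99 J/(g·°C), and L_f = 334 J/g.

T_f ≈ 29.4 °C

Heat gained plus heat lost sum to zero:
ice -16.62→0 °C: 55.94×2.09×16.62 = 1943.1; latent heat to melt: 55.94×334 = 18684; warm the meltwater: 233.83 T; seawater: 1183.8(T − 52.63)
1417.7 T = 62305 − 20627 = 41678
T ≈ 29.40 °C. Since T > 0 °C, the all-ice-melts assumption holds.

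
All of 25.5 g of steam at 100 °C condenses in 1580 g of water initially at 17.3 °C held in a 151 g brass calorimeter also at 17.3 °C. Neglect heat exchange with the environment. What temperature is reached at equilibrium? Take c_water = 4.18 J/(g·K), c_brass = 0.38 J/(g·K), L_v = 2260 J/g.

T_f ≈ 27.1 °C

Net heat exchanged in the isolated system is zero:
latent heat released on condensation: 25.5·2260 = 57630; condensed water 100 °C→T: 106.59(T − 100); water warms: 1580·4.18·(T − 17.3) = 6604.4(T − 17.3); brass cup: 151·0.38·(T − 17.3) = 57.38(T − 17.3)
6768.4 T = 57630 + 10659 + 115249 = 183538
T ≈ 27.12 °C, under the boiling point, so the assumption holds.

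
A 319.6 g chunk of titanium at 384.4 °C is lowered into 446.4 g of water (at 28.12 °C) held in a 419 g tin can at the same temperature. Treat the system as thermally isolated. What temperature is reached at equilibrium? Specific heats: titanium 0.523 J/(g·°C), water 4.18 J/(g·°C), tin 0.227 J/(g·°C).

T_f = Σ m_i c_i T_i / Σ m_i c_i:
T_f = (167.15×384.4 + 1866×28.12 + 95.11×28.12) / (167.15 + 1866 + 95.11)
    = 119398 / 2128.2 ≈ 56.10 °C

T_f ≈ 56.1 °C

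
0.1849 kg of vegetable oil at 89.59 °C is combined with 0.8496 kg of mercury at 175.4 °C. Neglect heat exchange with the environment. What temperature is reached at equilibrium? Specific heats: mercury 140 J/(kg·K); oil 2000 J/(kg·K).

T_f = Σ m_i c_i T_i / Σ m_i c_i:
T_f = (118.94·175.4 + 369.8·89.59) / (118.94 + 369.8)
    = 53993 / 488.74 ≈ 110.47 °C

T_f ≈ 110.5 °C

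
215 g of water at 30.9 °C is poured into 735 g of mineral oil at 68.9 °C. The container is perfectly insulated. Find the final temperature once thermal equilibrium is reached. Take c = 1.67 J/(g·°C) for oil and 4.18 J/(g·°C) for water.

T_f ≈ 52.8 °C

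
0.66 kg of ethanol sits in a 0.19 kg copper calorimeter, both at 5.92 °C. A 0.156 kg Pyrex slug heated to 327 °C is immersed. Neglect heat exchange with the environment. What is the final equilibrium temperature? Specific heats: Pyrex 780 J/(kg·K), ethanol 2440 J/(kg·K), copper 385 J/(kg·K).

Let T be the final temperature. ΣQ_i = 0:
0.156·780·(T − 327) + 0.66·2440·(T − 5.92) + 0.19·385·(T − 5.92) = 0
(121.68 + 1610.4 + 73.15) T = 121.68·327 + 1610.4·5.92 + 73.15·5.92
T ≈ 27.56 °C

T_f ≈ 27.6 °C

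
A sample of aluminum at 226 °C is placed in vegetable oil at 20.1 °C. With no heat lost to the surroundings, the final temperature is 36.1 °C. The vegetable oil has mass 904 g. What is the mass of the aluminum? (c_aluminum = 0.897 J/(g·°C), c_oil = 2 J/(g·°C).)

m ≈ 170 g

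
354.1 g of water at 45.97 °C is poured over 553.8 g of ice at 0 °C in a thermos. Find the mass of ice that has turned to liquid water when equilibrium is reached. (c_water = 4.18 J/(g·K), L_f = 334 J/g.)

Cooling the water to 0 °C releases 354.1×4.18×45.97 = 68042 J.
Fully melting the ice requires m_ice L_f = 553.8×334 = 184969 J.
That's not enough to melt it all — equilibrium is at 0 °C with ice remaining.
m_melted×334 = 68042  ⇒  m_melted ≈ 203.7 g.

m_melted ≈ 204 g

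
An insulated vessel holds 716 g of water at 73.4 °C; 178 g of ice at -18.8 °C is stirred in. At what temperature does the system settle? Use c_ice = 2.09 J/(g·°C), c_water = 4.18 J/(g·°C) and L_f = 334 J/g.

T_f ≈ 41.0 °C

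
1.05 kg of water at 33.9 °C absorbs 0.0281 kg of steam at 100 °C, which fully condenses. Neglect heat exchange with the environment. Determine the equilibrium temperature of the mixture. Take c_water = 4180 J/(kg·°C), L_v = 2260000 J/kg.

Taking heat into each body as positive, Σ m c ΔT = 0:
steam→water at 100 °C releases m L_v = 0.0281×2260000 = 63506; condensate cools 100→T: 0.0281×4180×(T − 100) = 117.46(T − 100); original water: 4389(T − 33.9)
4506.5 T = 63506 + 11746 + 148787 = 224039
T ≈ 49.72 °C — below 100 °C, confirming all the steam condensed.

T_f ≈ 49.7 °C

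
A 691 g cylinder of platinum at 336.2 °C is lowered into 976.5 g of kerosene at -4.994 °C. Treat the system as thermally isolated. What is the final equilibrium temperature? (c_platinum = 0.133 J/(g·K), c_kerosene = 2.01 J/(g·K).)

Net heat exchanged in the isolated system is zero:
691×0.133×(T − 336.2) + 976.5×2.01×(T − (-4.994)) = 0
91.9(T − 336.2) + 1962.8(T − (-4.994)) = 0
(91.9 + 1962.8) T = 91.9×336.2 + 1962.8×(-4.994)
T = 21096/2054.7 ≈ 10.27 °C

T_f ≈ 10.3 °C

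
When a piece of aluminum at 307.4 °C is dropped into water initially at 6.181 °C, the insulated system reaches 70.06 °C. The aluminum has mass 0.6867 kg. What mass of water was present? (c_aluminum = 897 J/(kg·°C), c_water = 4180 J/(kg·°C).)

Heat lost by the aluminum = heat gained by the water:
0.6867·897·(307.4 − 70.06) = m·4180·(70.06 − 6.181)
267014 m = 146194  ⇒  m ≈ 0.5475 kg

m ≈ 0.548 kg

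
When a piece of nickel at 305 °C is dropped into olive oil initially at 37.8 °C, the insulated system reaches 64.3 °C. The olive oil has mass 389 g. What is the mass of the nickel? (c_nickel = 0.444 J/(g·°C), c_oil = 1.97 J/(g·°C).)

m ≈ 190 g

Let T be the final temperature. ΣQ_i = 0:
m×0.444×(64.3 − 305) + 389×1.97×(64.3 − 37.8) = 0
-106.87 m = -20308
m = -20308/-106.87 ≈ 190 g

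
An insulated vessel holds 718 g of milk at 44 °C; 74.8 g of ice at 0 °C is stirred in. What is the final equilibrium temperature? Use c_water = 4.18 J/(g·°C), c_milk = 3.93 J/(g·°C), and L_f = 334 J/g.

T_f ≈ 31.6 °C

Taking heat into each body as positive, Σ m c ΔT = 0:
melt ice: 74.8×334 = 24983; meltwater 0→T: 74.8×4.18×T = 312.66 T; milk cools: 718×3.93×(T − 44) = 2821.7(T − 44)
3134.4 T = 124157 − 24983 = 99173
T ≈ 31.64 °C (positive, so assuming full melt was valid).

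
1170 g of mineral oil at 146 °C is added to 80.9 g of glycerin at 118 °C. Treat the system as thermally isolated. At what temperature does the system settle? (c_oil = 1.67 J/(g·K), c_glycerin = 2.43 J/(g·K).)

T_f ≈ 143.4 °C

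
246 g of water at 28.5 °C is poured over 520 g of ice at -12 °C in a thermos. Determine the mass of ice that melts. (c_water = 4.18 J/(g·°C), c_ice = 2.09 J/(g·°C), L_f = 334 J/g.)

m_melted ≈ 48.7 g

Heat available from the water dropping to 0 °C: 246·4.18·28.5 = 29306 J.
Of that, 520·2.09·12 = 13042 J goes to bring the ice to 0 °C, leaving 16264 J.
Melting all 520 g of ice would need 520·334 = 173680 J.
Since 16264 < 173680 J, not all the ice melts; equilibrium is at 0 °C.
Mass melted = 16264/334 ≈ 48.7 g.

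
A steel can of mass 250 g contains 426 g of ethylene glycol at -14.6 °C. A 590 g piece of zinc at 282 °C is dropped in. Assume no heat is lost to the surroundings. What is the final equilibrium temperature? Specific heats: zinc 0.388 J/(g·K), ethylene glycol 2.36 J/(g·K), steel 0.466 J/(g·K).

Setting the total heat transfer to zero:
590×0.388×(T − 282) + 426×2.36×(T − (-14.6)) + 250×0.466×(T − (-14.6)) = 0
228.92(T − 282) + 1005.4(T − (-14.6)) + 116.5(T − (-14.6)) = 0
1350.8 T = 48176
T ≈ 35.67 °C

T_f ≈ 35.7 °C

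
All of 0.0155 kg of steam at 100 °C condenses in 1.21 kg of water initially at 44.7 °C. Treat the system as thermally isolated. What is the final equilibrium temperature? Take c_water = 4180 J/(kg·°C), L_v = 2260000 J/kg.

T_f ≈ 52.2 °C

Energy balance with sensible and latent terms:
condense steam: −0.0155×2260000 = −35030; condensate cools 100→T: 0.0155×4180×(T − 100) = 64.79(T − 100); original water: 5057.8(T − 44.7)
5122.6 T = 35030 + 6479 + 226084 = 267593
T ≈ 52.24 °C — below 100 °C, confirming all the steam condensed.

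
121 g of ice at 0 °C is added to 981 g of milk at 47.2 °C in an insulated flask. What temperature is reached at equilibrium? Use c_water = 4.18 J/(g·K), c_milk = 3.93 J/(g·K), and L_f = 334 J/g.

Let T be the final temperature. ΣQ_i = 0:
melt ice: 121·334 = 40414; warm the meltwater: 505.78 T; milk cools: 981·3.93·(T − 47.2) = 3855.3(T − 47.2)
4361.1 T = 181972 − 40414 = 141558
T ≈ 32.46 °C. Since T > 0 °C, the all-ice-melts assumption holds.

T_f ≈ 32.5 °C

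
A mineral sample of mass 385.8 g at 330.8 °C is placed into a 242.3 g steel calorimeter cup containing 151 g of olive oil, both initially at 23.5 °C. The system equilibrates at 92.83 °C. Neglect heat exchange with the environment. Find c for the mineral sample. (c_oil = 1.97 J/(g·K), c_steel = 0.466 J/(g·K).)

c ≈ 0.31 J/(g·K)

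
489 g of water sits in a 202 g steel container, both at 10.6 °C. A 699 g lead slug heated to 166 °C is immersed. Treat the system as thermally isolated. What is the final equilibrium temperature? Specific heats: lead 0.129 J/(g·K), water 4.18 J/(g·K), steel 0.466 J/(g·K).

T_f = Σ m_i c_i T_i / Σ m_i c_i:
T_f = (90.17·166 + 2044·10.6 + 94.13·10.6) / (90.17 + 2044 + 94.13)
    = 37633 / 2228.3 ≈ 16.89 °C

T_f ≈ 16.9 °C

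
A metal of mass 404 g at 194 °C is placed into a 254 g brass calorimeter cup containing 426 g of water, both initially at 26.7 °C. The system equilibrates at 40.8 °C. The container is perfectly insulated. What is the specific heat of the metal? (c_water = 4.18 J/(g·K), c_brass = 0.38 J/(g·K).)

Heat gained plus heat lost sum to zero:
404×c×(40.8 − 194) + 426×4.18×(40.8 − 26.7) + 254×0.38×(40.8 − 26.7) = 0
-61893 c = -26469
c = -26469/-61893 ≈ 0.4277 J/(g·K)

c ≈ 0.428 J/(g·K)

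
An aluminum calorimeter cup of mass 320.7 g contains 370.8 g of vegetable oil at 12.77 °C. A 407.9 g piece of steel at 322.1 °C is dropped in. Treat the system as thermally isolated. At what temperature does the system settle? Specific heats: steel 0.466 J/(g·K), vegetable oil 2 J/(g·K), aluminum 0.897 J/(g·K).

Energy conservation, ΣQ = 0:
407.9×0.466×(T − 322.1) + 370.8×2×(T − 12.77) + 320.7×0.897×(T − 12.77) = 0
190.08(T − 322.1) + 741.6(T − 12.77) + 287.67(T − 12.77) = 0
(190.08 + 741.6 + 287.67) T = 190.08×322.1 + 741.6×12.77 + 287.67×12.77
T = 74369 / 1219.3 = 61 °C

T_f ≈ 61.0 °C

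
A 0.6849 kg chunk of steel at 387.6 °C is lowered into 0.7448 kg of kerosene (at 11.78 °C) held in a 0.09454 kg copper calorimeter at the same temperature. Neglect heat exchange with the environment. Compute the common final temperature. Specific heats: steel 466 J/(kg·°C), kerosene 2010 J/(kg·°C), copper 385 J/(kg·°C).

T_f ≈ 76.5 °C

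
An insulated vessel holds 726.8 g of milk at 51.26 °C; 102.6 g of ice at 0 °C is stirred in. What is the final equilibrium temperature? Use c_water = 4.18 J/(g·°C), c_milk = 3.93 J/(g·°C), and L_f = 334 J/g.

T_f ≈ 34.1 °C

Energy conservation, ΣQ = 0:
latent heat to melt: 102.6×334 = 34268
  meltwater 0→T: 102.6×4.18×T = 428.87 T
  milk cools: 726.8×3.93×(T − 51.26) = 2856.3(T − 51.26)
3285.2 T = 146415 − 34268 = 112147
T ≈ 34.14 °C (positive, so assuming full melt was valid).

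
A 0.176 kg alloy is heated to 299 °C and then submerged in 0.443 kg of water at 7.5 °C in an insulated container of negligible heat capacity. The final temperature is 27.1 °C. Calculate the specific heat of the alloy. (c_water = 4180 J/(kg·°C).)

c ≈ 758 J/(kg·°C)

Energy conservation, ΣQ = 0:
0.176×c×(27.1 − 299) + 0.443×4180×(27.1 − 7.5) = 0
-47.85 c = -36294
c = -36294/-47.85 ≈ 758.4 J/(kg·°C)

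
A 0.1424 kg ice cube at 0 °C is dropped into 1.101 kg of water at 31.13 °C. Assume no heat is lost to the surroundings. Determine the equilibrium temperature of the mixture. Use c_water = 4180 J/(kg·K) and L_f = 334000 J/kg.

Energy conservation, ΣQ = 0:
latent heat to melt: 0.1424×334000 = 47562
  meltwater 0→T: 0.1424×4180×T = 595.23 T
  water: 4602.2(T − 31.13)
5197.4 T = 143266 − 47562 = 95704
T ≈ 18.41 °C — above 0 °C, consistent with complete melting.

T_f ≈ 18.4 °C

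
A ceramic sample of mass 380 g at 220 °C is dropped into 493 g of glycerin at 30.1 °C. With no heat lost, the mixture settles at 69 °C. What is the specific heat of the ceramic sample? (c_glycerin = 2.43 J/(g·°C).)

Let T be the final temperature. ΣQ_i = 0:
380×c×(69 − 220) + 493×2.43×(69 − 30.1) = 0
-57380 c = -46602
c = -46602/-57380 ≈ 0.8122 J/(g·°C)

c ≈ 0.812 J/(g·°C)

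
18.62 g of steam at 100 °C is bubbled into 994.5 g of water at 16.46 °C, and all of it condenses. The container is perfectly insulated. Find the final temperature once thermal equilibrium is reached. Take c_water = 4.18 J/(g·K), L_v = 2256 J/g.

Setting the total heat transfer to zero:
steam→water at 100 °C releases m L_v = 18.62×2256 = 42007; condensate cools 100→T: 18.62×4.18×(T − 100) = 77.83(T − 100); water warms: 994.5×4.18×(T − 16.46) = 4157(T − 16.46)
4234.8 T = 42007 + 7783.2 + 68424 = 118214
T ≈ 27.91 °C (< 100 °C, so full condensation is consistent).

T_f ≈ 27.9 °C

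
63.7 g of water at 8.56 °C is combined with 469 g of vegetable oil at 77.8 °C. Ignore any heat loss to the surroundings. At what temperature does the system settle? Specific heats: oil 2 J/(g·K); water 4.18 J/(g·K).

T_f ≈ 62.5 °C

T_f is the heat-capacity-weighted average of the initial temperatures:
T_f = (938×77.8 + 266.27×8.56) / (938 + 266.27)
    = 75256 / 1204.3 ≈ 62.49 °C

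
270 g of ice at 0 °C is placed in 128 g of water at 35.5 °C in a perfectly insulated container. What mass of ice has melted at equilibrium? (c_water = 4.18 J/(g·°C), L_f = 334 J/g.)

Cooling the water to 0 °C releases 128×4.18×35.5 = 18994 J.
Melting all 270 g of ice would need 270×334 = 90180 J.
Since 18994 < 90180 J, not all the ice melts; equilibrium is at 0 °C.
m_melt = 18994 / L_f = 56.87 g.

m_melted ≈ 56.9 g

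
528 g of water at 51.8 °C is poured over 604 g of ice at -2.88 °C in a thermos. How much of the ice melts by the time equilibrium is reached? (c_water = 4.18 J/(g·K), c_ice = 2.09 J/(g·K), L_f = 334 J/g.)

m_melted ≈ 331 g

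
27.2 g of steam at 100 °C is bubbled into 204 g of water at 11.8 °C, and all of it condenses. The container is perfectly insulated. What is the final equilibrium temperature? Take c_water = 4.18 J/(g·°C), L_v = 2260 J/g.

T_f ≈ 85.8 °C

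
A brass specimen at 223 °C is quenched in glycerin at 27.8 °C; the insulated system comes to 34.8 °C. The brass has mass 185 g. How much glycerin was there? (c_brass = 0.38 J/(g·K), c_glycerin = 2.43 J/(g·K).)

Heat lost by the brass = heat gained by the glycerin:
185·0.38·(223 − 34.8) = m·2.43·(34.8 − 27.8)
17.01 m = 13230  ⇒  m ≈ 777.8 g

m ≈ 778 g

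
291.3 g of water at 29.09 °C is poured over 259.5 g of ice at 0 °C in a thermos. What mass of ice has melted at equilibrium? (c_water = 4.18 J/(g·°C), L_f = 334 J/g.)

Water can give up m c ΔT = 291.3×4.18×29.09 = 35421 J before reaching 0 °C.
Fully melting the ice requires m_ice L_f = 259.5×334 = 86673 J.
That's not enough to melt it all — equilibrium is at 0 °C with ice remaining.
m_melt = 35421 / L_f = 106.1 g.

m_melted ≈ 106 g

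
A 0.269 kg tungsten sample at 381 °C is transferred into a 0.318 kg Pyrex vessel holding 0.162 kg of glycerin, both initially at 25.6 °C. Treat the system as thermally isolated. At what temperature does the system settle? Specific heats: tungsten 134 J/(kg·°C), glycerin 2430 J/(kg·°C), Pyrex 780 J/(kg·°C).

T_f ≈ 44.5 °C

Conservation of energy gives ΣQ = 0:
0.269*134*(T − 381) + 0.162*2430*(T − 25.6) + 0.318*780*(T − 25.6) = 0
36.05(T − 381) + 393.66(T − 25.6) + 248.04(T − 25.6) = 0
(36.05 + 393.66 + 248.04) T = 36.05*381 + 393.66*25.6 + 248.04*25.6
T ≈ 44.50 °C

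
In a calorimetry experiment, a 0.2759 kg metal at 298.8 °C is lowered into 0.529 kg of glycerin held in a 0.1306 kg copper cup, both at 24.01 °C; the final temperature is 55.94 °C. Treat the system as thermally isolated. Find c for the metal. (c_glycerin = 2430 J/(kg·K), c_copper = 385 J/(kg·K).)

c ≈ 637 J/(kg·K)

Let T be the final temperature. ΣQ_i = 0:
0.2759·c·(55.94 − 298.8) + 0.529·2430·(55.94 − 24.01) + 0.1306·385·(55.94 − 24.01) = 0
-67.01 c = -42651
c = -42651/-67.01 ≈ 636.5 J/(kg·K)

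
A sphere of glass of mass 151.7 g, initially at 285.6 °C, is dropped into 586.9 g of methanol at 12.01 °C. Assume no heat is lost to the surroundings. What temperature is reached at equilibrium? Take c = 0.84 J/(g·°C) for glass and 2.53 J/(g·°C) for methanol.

Heat lost by the glass equals heat gained by the methanol:
151.7*0.84*(285.6 − T) = 586.9*2.53*(T − 12.01)
127.43(285.6 − T) = 1484.9(T − 12.01)
1612.3 T = 54227  ⇒  T ≈ 33.63 °C

T_f ≈ 33.6 °C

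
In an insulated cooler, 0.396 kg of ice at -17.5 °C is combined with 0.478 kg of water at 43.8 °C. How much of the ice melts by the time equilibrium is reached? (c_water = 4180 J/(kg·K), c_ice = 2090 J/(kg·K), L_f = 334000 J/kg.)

m_melted ≈ 0.219 kg

Water can give up m c ΔT = 0.478·4180·43.8 = 87514 J before reaching 0 °C.
Of that, 0.396·2090·17.5 = 14484 J goes to bring the ice to 0 °C, leaving 73030 J.
Fully melting the ice requires m_ice L_f = 0.396·334000 = 132264 J.
Since 73030 < 132264 J, not all the ice melts; equilibrium is at 0 °C.
m_melt = 73030 / L_f = 0.2187 kg.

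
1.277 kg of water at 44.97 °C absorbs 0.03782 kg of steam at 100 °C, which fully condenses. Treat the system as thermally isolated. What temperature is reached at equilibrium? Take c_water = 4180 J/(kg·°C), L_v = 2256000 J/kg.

T_f ≈ 62.1 °C

Conservation of energy gives ΣQ = 0:
steam→water at 100 °C releases m L_v = 0.03782·2256000 = 85322; condensate cools 100→T: 0.03782·4180·(T − 100) = 158.09(T − 100); original water: 5337.9(T − 44.97)
5495.9 T = 85322 + 15809 + 240044 = 341174
T ≈ 62.08 °C — below 100 °C, confirming all the steam condensed.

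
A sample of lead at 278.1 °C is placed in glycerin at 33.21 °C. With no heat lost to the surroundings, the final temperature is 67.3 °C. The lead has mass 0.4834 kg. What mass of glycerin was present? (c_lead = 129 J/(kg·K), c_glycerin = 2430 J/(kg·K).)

|Q_lead| = |Q_glycerin|:
0.4834·129·(278.1 − 67.3) = m·2430·(67.3 − 33.21)
82839 m = 13145  ⇒  m ≈ 0.1587 kg

m ≈ 0.159 kg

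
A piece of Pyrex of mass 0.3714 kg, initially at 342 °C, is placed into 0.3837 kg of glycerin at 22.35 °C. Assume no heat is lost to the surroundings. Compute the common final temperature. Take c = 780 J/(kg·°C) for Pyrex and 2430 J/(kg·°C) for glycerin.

T_f ≈ 98.1 °C

Heat lost by the Pyrex equals heat gained by the glycerin:
0.3714*780*(342 − T) = 0.3837*2430*(T − 22.35)
289.69(342 − T) = 932.39(T − 22.35)
1222.1 T = 119914  ⇒  T ≈ 98.12 °C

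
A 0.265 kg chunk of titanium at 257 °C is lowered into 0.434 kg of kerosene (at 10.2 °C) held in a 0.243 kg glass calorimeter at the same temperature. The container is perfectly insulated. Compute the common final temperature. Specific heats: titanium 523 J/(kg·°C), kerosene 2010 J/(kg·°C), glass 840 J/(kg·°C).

T_f ≈ 38.4 °C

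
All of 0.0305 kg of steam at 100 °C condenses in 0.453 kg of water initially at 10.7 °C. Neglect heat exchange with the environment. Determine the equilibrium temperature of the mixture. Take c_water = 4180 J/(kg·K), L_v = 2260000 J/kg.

Taking heat into each body as positive, Σ m c ΔT = 0:
latent heat released on condensation: 0.0305×2260000 = 68930; condensate cools 100→T: 0.0305×4180×(T − 100) = 127.49(T − 100); water warms: 0.453×4180×(T − 10.7) = 1893.5(T − 10.7)
2021 T = 68930 + 12749 + 20261 = 101940
T ≈ 50.44 °C — below 100 °C, confirming all the steam condensed.

T_f ≈ 50.4 °C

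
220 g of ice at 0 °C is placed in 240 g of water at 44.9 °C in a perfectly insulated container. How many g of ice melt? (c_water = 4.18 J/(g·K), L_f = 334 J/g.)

Heat available from the water dropping to 0 °C: 240·4.18·44.9 = 45044 J.
Melting all 220 g of ice would need 220·334 = 73480 J.
Since 45044 < 73480 J, not all the ice melts; equilibrium is at 0 °C.
Mass melted = 45044/334 ≈ 134.9 g.

m_melted ≈ 135 g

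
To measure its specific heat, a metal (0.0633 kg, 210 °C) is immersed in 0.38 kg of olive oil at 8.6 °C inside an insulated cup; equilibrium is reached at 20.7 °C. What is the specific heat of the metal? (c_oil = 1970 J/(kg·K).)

Heat lost by the metal = heat gained by the oil:
0.0633×c×(210 − 20.7) = 0.38×1970×(20.7 − 8.6)
11.98 c = 9058.1  ⇒  c ≈ 755.9 J/(kg·K)

c ≈ 756 J/(kg·K)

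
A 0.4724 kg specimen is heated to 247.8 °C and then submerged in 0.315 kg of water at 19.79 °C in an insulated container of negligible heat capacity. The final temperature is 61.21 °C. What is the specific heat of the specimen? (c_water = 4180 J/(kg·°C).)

c ≈ 619 J/(kg·°C)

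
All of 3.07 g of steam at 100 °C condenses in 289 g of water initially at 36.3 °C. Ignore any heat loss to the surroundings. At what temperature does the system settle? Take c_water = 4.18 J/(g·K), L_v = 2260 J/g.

Energy balance with sensible and latent terms:
latent heat released on condensation: 3.07×2260 = 6938.2; condensed water 100 °C→T: 12.83(T − 100); water warms: 289×4.18×(T − 36.3) = 1208(T − 36.3)
1220.9 T = 6938.2 + 1283.3 + 43851 = 52073
T ≈ 42.65 °C — below 100 °C, confirming all the steam condensed.

T_f ≈ 42.7 °C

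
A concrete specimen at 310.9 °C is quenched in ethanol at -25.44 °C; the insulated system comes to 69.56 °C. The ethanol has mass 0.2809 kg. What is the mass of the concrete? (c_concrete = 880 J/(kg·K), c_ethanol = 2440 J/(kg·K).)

m ≈ 0.307 kg

Heat lost by the concrete = heat gained by the ethanol:
m×880×(310.9 − 69.56) = 0.2809×2440×(69.56 − (-25.44))
212379 m = 65113  ⇒  m ≈ 0.3066 kg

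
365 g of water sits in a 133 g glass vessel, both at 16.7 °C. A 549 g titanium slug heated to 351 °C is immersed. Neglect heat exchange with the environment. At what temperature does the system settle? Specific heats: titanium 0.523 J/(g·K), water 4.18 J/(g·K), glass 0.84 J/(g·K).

Conservation of energy gives ΣQ = 0:
549*0.523*(T − 351) + 365*4.18*(T − 16.7) + 133*0.84*(T − 16.7) = 0
287.13(T − 351) + 1525.7(T − 16.7) + 111.72(T − 16.7) = 0
(287.13 + 1525.7 + 111.72) T = 287.13*351 + 1525.7*16.7 + 111.72*16.7
T = 128126/1924.5 ≈ 66.57 °C

T_f ≈ 66.6 °C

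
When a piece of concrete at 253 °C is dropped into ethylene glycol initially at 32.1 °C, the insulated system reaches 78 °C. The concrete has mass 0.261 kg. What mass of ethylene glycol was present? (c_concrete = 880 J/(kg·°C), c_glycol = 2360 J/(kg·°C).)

Setting the total heat transfer to zero:
0.261·880·(78 − 253) + m·2360·(78 − 32.1) = 0
108324 m = 40194
m = 40194/108324 ≈ 0.3711 kg

m ≈ 0.371 kg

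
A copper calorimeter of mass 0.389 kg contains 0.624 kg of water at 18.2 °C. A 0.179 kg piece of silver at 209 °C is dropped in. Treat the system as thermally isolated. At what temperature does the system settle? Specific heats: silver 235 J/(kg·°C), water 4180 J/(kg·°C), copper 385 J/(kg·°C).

T_f ≈ 21.1 °C

Heat gained plus heat lost sum to zero:
0.179*235*(T − 209) + 0.624*4180*(T − 18.2) + 0.389*385*(T − 18.2) = 0
42.06(T − 209) + 2608.3(T − 18.2) + 149.77(T − 18.2) = 0
(42.06 + 2608.3 + 149.77) T = 42.06*209 + 2608.3*18.2 + 149.77*18.2
T = 58989/2800.2 ≈ 21.07 °C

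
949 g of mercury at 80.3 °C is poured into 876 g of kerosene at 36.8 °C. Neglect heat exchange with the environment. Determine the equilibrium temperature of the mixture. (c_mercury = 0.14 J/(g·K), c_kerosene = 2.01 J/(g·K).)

Setting the total heat transfer to zero:
949·0.14·(T − 80.3) + 876·2.01·(T − 36.8) = 0
1893.6 T = 75465
T = 75465 / 1893.6 = 39.9 °C

T_f ≈ 39.9 °C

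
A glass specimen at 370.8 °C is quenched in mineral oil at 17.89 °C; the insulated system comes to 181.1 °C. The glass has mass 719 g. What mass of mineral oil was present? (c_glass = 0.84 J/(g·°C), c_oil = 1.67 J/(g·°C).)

Net heat exchanged in the isolated system is zero:
719×0.84×(181.1 − 370.8) + m×1.67×(181.1 − 17.89) = 0
272.56 m = 114571
m = 114571/272.56 ≈ 420.4 g

m ≈ 420 g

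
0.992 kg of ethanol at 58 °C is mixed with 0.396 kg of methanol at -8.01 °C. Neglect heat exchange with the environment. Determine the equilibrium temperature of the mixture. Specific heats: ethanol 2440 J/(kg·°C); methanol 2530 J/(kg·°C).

T_f ≈ 38.7 °C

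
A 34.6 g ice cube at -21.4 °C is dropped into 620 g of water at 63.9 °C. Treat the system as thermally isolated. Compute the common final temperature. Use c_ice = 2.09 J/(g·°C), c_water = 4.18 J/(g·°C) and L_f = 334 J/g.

T_f ≈ 55.7 °C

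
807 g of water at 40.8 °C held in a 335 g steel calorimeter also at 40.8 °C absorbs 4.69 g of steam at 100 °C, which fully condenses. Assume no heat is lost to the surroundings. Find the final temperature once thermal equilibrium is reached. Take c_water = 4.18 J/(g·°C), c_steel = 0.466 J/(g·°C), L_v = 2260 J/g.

Net heat exchanged in the isolated system is zero:
condense steam: −4.69×2260 = −10599; condensate cools 100→T: 4.69×4.18×(T − 100) = 19.6(T − 100); water warms: 807×4.18×(T − 40.8) = 3373.3(T − 40.8); cup: 156.11(T − 40.8)
3549 T = 10599 + 1960.4 + 143998 = 156558
T ≈ 44.11 °C — below 100 °C, confirming all the steam condensed.

T_f ≈ 44.1 °C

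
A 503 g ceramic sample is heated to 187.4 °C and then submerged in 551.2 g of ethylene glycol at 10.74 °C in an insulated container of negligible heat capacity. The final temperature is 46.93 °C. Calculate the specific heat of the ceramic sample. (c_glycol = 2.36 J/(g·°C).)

c ≈ 0.666 J/(g·°C)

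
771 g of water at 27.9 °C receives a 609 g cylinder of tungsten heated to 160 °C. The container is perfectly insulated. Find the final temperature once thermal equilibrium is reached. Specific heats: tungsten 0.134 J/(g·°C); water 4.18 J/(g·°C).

Heat lost by the tungsten equals heat gained by the water:
609*0.134*(160 − T) = 771*4.18*(T − 27.9)
81.61(160 − T) = 3222.8(T − 27.9)
3304.4 T = 102973  ⇒  T ≈ 31.16 °C

T_f ≈ 31.2 °C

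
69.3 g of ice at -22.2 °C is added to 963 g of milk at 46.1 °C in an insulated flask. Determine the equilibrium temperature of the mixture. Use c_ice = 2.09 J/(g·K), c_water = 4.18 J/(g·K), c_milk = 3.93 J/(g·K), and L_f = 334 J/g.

T_f ≈ 36.4 °C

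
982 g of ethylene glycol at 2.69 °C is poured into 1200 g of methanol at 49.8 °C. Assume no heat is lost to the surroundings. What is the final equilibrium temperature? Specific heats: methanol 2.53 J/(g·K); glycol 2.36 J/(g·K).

T_f ≈ 29.4 °C

With ΣQ=0 the equilibrium temperature is the m·c-weighted mean:
T_f = (3036*49.8 + 2317.5*2.69) / (3036 + 2317.5)
    = 157427 / 5353.5 ≈ 29.41 °C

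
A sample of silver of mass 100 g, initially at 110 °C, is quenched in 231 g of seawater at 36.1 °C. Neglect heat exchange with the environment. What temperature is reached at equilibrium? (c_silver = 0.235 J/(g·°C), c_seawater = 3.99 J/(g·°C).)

Setting the total heat transfer to zero:
100*0.235*(T − 110) + 231*3.99*(T − 36.1) = 0
945.19 T = 35858
T ≈ 37.94 °C

T_f ≈ 37.9 °C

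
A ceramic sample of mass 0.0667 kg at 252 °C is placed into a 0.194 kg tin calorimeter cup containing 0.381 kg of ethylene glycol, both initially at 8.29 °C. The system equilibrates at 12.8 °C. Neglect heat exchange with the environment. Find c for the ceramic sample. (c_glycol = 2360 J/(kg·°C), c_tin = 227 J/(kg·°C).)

c ≈ 267 J/(kg·°C)

Setting the total heat transfer to zero:
0.0667·c·(12.8 − 252) + 0.381·2360·(12.8 − 8.29) + 0.194·227·(12.8 − 8.29) = 0
-15.95 c = -4253.8
c = -4253.8/-15.95 ≈ 266.6 J/(kg·°C)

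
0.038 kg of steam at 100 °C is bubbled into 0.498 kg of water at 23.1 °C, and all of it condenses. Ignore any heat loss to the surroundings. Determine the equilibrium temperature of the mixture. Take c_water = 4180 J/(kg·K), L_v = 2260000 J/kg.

T_f ≈ 66.9 °C

Sum of m c ΔT and latent-heat terms is zero:
steam→water at 100 °C releases m L_v = 0.038·2260000 = 85880
  condensed water 100 °C→T: 158.84(T − 100)
  water warms: 0.498·4180·(T − 23.1) = 2081.6(T − 23.1)
2240.5 T = 85880 + 15884 + 48086 = 149850
T ≈ 66.88 °C — below 100 °C, confirming all the steam condensed.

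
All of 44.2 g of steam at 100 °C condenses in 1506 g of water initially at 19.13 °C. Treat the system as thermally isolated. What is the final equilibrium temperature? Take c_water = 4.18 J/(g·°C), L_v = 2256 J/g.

Sum of m c ΔT and latent-heat terms is zero:
condense steam: −44.2·2256 = −99715; condensed water 100 °C→T: 184.76(T − 100); water warms: 1506·4.18·(T − 19.13) = 6295.1(T − 19.13)
6479.8 T = 99715 + 18476 + 120425 = 238616
T ≈ 36.82 °C — below 100 °C, confirming all the steam condensed.

T_f ≈ 36.8 °C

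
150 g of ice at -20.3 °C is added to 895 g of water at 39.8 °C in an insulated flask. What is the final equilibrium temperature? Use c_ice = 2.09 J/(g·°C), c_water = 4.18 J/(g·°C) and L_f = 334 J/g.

T_f ≈ 21.2 °C

Energy balance with sensible and latent terms:
warm ice to 0 °C: 150·2.09·(0 − (-20.3)) = 6364.1
  fusion: m_ice L_f = 150·334 = 50100
  warm the meltwater: 627 T
  water cools: 895·4.18·(T − 39.8) = 3741.1(T − 39.8)
4368.1 T = 148896 − 56464 = 92432
T ≈ 21.16 °C (positive, so assuming full melt was valid).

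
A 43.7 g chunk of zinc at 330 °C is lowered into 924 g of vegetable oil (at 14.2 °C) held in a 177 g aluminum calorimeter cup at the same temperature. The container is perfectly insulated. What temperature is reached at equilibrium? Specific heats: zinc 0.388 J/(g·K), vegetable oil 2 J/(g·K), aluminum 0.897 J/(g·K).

Net heat exchanged in the isolated system is zero:
43.7×0.388×(T − 330) + 924×2×(T − 14.2) + 177×0.897×(T − 14.2) = 0
16.96(T − 330) + 1848(T − 14.2) + 158.77(T − 14.2) = 0
(16.96 + 1848 + 158.77) T = 16.96×330 + 1848×14.2 + 158.77×14.2
T = 34091/2023.7 ≈ 16.85 °C

T_f ≈ 16.8 °C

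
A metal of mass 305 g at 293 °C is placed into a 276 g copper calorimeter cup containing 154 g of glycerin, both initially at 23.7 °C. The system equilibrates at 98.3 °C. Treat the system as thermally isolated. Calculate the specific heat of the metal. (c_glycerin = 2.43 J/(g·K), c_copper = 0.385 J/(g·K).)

Conservation of energy gives ΣQ = 0:
305×c×(98.3 − 293) + 154×2.43×(98.3 − 23.7) + 276×0.385×(98.3 − 23.7) = 0
-59384 c = -35844
c = -35844/-59384 ≈ 0.6036 J/(g·K)

c ≈ 0.604 J/(g·K)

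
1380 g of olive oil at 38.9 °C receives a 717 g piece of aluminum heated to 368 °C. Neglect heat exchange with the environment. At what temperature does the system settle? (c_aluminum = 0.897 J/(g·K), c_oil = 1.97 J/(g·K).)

Conservation of energy gives ΣQ = 0:
717*0.897*(T − 368) + 1380*1.97*(T − 38.9) = 0
3361.7 T = 342432
T = 342432/3361.7 ≈ 101.86 °C

T_f ≈ 101.9 °C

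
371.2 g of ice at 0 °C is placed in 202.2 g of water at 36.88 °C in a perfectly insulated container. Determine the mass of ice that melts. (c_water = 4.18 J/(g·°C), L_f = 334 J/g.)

m_melted ≈ 93.3 g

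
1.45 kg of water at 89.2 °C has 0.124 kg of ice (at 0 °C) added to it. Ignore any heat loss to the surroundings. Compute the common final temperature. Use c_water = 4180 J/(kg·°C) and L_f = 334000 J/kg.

Energy conservation, ΣQ = 0:
latent heat to melt: 0.124·334000 = 41416; warm the meltwater: 518.32 T; water: 6061(T − 89.2)
6579.3 T = 540641 − 41416 = 499225
T ≈ 75.88 °C. Since T > 0 °C, the all-ice-melts assumption holds.

T_f ≈ 75.9 °C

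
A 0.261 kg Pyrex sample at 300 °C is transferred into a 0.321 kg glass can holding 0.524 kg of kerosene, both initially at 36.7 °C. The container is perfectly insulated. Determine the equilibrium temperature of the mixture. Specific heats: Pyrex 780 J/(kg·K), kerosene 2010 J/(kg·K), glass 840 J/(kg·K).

Heat gained plus heat lost sum to zero:
0.261·780·(T − 300) + 0.524·2010·(T − 36.7) + 0.321·840·(T − 36.7) = 0
203.58(T − 300) + 1053.2(T − 36.7) + 269.64(T − 36.7) = 0
1526.5 T = 109624
T ≈ 71.82 °C

T_f ≈ 71.8 °C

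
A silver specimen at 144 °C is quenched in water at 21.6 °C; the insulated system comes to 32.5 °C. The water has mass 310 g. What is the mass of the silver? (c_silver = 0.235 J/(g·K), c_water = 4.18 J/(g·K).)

Conservation of energy gives ΣQ = 0:
m·0.235·(32.5 − 144) + 310·4.18·(32.5 − 21.6) = 0
-26.2 m = -14124
m = -14124/-26.2 ≈ 539 g

m ≈ 539 g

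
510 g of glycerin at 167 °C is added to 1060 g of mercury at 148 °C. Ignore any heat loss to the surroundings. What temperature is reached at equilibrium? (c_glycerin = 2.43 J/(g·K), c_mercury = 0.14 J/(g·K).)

T_f ≈ 165.0 °C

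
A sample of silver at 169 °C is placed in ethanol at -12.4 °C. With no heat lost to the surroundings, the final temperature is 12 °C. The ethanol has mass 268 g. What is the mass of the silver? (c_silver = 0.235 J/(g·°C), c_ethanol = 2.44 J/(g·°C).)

m ≈ 432 g

Let T be the final temperature. ΣQ_i = 0:
m×0.235×(12 − 169) + 268×2.44×(12 − (-12.4)) = 0
-36.89 m = -15956
m = -15956/-36.89 ≈ 432.5 g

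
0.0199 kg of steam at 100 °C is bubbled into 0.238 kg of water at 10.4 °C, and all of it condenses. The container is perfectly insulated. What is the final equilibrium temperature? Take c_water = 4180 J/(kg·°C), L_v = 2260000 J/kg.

T_f ≈ 59.0 °C

Let T be the final temperature. ΣQ_i = 0:
steam→water at 100 °C releases m L_v = 0.0199×2260000 = 44974; condensed water 100 °C→T: 83.18(T − 100); water warms: 0.238×4180×(T − 10.4) = 994.84(T − 10.4)
1078 T = 44974 + 8318.2 + 10346 = 63639
T ≈ 59.03 °C (< 100 °C, so full condensation is consistent).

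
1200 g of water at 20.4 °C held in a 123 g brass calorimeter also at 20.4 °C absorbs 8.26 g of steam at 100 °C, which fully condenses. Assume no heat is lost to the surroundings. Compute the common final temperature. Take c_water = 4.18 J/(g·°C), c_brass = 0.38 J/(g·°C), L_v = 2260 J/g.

Setting the total heat transfer to zero:
latent heat released on condensation: 8.26×2260 = 18668; condensed water 100 °C→T: 34.53(T − 100); original water: 5016(T − 20.4); brass cup: 123×0.38×(T − 20.4) = 46.74(T − 20.4)
5097.3 T = 18668 + 3452.7 + 103280 = 125400
T ≈ 24.60 °C (< 100 °C, so full condensation is consistent).

T_f ≈ 24.6 °C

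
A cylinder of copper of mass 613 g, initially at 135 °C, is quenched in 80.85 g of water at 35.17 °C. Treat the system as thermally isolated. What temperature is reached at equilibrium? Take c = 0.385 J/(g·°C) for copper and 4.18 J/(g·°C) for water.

T_f ≈ 76.2 °C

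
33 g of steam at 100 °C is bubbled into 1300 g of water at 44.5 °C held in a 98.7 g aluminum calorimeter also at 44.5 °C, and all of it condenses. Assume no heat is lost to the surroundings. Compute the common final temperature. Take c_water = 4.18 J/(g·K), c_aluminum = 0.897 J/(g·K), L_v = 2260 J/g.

Energy conservation, ΣQ = 0:
latent heat released on condensation: 33·2260 = 74580; condensate cools 100→T: 33·4.18·(T − 100) = 137.94(T − 100); original water: 5434(T − 44.5); cup: 88.53(T − 44.5)
5660.5 T = 74580 + 13794 + 245753 = 334127
T ≈ 59.03 °C, under the boiling point, so the assumption holds.

T_f ≈ 59.0 °C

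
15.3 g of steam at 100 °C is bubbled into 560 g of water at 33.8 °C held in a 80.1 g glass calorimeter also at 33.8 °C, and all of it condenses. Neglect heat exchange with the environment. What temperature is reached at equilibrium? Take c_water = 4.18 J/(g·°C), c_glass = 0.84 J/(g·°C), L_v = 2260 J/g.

T_f ≈ 49.5 °C

Net heat exchanged in the isolated system is zero:
steam→water at 100 °C releases m L_v = 15.3×2260 = 34578; condensed water 100 °C→T: 63.95(T − 100); water warms: 560×4.18×(T − 33.8) = 2340.8(T − 33.8); glass cup: 80.1×0.84×(T − 33.8) = 67.28(T − 33.8)
2472 T = 34578 + 6395.4 + 81393 = 122367
T ≈ 49.50 °C (< 100 °C, so full condensation is consistent).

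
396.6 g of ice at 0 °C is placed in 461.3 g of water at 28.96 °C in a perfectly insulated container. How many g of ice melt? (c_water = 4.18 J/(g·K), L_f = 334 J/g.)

m_melted ≈ 167 g

Water can give up m c ΔT = 461.3·4.18·28.96 = 55842 J before reaching 0 °C.
To melt every bit of ice: 396.6·334 = 132464 J.
55842 J < 132464 J, so only part of the ice melts and the system sits at 0 °C.
m_melted·334 = 55842  ⇒  m_melted ≈ 167.2 g.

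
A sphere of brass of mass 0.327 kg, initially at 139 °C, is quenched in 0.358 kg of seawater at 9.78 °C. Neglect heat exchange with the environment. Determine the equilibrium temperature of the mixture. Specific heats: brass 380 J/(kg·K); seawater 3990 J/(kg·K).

With ΣQ=0 the equilibrium temperature is the m·c-weighted mean:
T_f = (124.26*139 + 1428.4*9.78) / (124.26 + 1428.4)
    = 31242 / 1552.7 ≈ 20.12 °C

T_f ≈ 20.1 °C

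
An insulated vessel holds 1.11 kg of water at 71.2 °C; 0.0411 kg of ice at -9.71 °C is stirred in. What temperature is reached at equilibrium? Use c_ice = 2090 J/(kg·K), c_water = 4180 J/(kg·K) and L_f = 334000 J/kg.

Heat gained plus heat lost sum to zero:
warm ice to 0 °C: 0.0411·2090·(0 − (-9.71)) = 834.08; melt ice: 0.0411·334000 = 13727; meltwater 0→T: 0.0411·4180·T = 171.8 T; water cools: 1.11·4180·(T − 71.2) = 4639.8(T − 71.2)
4811.6 T = 330354 − 14561 = 315792
T ≈ 65.63 °C — above 0 °C, consistent with complete melting.

T_f ≈ 65.6 °C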